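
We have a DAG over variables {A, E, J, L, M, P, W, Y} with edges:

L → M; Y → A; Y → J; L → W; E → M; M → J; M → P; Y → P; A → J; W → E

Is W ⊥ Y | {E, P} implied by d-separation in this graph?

Enumerating the 6 paths from W to Y and testing each for blocking by {E, P}:
Path 1: W → E → M → P ← Y
  E is a chain here and E is conditioned on, so the path is blocked at E.
Path 2: W → E → M → J ← A ← Y
  E is a chain here and E is conditioned on, so the path is blocked at E.
Path 3: W → E → M → J ← Y
  E is a chain here and E is conditioned on, so the path is blocked at E.
Path 4: W ← L → M → P ← Y
  L is a fork and L is not conditioned on; M is a chain and M is not conditioned on; P is a collider and P is conditioned on, which opens it — no node blocks this path, so it is active.
Path 5: W ← L → M → J ← A ← Y
  J is a collider here and neither J nor any of its descendants is conditioned on, so the collider stays closed — the path is blocked at J.
Path 6: W ← L → M → J ← Y
  J is a collider here and neither J nor any of its descendants is conditioned on, so the collider stays closed — the path is blocked at J.
Because an active path exists, W and Y are not d-separated.

No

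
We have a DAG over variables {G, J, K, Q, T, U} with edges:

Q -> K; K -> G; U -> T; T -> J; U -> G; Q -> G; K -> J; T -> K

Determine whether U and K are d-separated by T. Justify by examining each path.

4 paths connect U and K; each must be blocked for d-separation to hold:
Path 1: U → G ← K
  G is a collider here and neither G nor any of its descendants is conditioned on, so the collider stays closed — the path is blocked at G.
Path 2: U → G ← Q → K
  G is a collider here and neither G nor any of its descendants is conditioned on, so the collider stays closed — the path is blocked at G.
Path 3: U → T → K
  T is a chain here and T is conditioned on, so the path is blocked at T.
Path 4: U → T → J ← K
  T is a chain here and T is conditioned on, so the path is blocked at T.
Since every path is blocked, d-separation holds.

Yes — U and K are d-separated given {T}.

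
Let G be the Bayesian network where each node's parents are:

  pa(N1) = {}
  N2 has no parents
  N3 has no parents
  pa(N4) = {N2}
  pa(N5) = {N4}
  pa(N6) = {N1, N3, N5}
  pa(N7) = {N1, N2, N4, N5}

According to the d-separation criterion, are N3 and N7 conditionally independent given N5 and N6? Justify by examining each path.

We examine all 4 paths between N3 and N7:
  1. N3 → N6 ← N1 → N7 — N6:collider[open]; N1:fork[open] ⇒ active
  2. N3 → N6 ← N5 ← N4 ← N2 → N7 — N6:collider[open]; N5:chain[blocks]; N4:chain[open]; N2:fork[open] ⇒ blocked
  3. N3 → N6 ← N5 ← N4 → N7 — N6:collider[open]; N5:chain[blocks]; N4:fork[open] ⇒ blocked
  4. N3 → N6 ← N5 → N7 — N6:collider[open]; N5:fork[blocks] ⇒ blocked
At least one path is unblocked, so d-separation fails.

No — N3 and N7 are not d-separated given {N5, N6}.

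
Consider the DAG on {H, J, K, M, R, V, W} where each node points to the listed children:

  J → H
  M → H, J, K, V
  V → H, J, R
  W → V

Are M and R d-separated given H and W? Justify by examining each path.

No

5 paths connect M and R; each must be blocked for d-separation to hold:
Path 1: M → H ← J ← V → R
  H is a collider and H is conditioned on, which opens it; J is a chain and J is not conditioned on; V is a fork and V is not conditioned on — no node blocks this path, so it is active.
Path 2: M → H ← V → R
  H is a collider and H is conditioned on, which opens it; V is a fork and V is not conditioned on — no node blocks this path, so it is active.
Path 3: M → J → H ← V → R
  J is a chain and J is not conditioned on; H is a collider and H is conditioned on, which opens it; V is a fork and V is not conditioned on — no node blocks this path, so it is active.
Path 4: M → J ← V → R
  J is a collider and its descendant H is conditioned on, which opens it; V is a fork and V is not conditioned on — no node blocks this path, so it is active.
Path 5: M → V → R
  V is a chain and V is not conditioned on — no node blocks this path, so it is active.
Since the path M → H ← J ← V → R is active, M and R are not d-separated given {H, W}.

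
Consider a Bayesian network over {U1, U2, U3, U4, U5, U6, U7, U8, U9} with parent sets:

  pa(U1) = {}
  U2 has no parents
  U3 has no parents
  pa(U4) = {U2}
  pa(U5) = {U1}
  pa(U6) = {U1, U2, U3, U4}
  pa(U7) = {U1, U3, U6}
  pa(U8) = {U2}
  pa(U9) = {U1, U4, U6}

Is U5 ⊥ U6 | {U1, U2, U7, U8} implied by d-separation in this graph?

Yes

6 paths connect U5 and U6; each must be blocked for d-separation to hold:
  1. U5 ← U1 → U6 — U1:fork[blocks] ⇒ blocked
  2. U5 ← U1 → U9 ← U6 — U1:fork[blocks]; U9:collider[blocks] ⇒ blocked
  3. U5 ← U1 → U9 ← U4 → U6 — U1:fork[blocks]; U9:collider[blocks]; U4:fork[open] ⇒ blocked
  4. U5 ← U1 → U9 ← U4 ← U2 → U6 — U1:fork[blocks]; U9:collider[blocks]; U4:chain[open]; U2:fork[blocks] ⇒ blocked
  5. U5 ← U1 → U7 ← U6 — U1:fork[blocks]; U7:collider[open] ⇒ blocked
  6. U5 ← U1 → U7 ← U3 → U6 — U1:fork[blocks]; U7:collider[open]; U3:fork[open] ⇒ blocked
Since every path is blocked, d-separation holds.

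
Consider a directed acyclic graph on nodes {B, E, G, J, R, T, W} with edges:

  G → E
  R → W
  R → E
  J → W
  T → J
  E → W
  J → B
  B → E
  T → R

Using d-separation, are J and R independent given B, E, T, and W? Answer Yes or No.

No

5 paths connect J and R; each must be blocked for d-separation to hold:
  1. J → W ← R — W:collider[open] ⇒ active
  2. J → W ← E ← R — W:collider[open]; E:chain[blocks] ⇒ blocked
  3. J → B → E → W ← R — B:chain[blocks]; E:chain[blocks]; W:collider[open] ⇒ blocked
  4. J → B → E ← R — B:chain[blocks]; E:collider[open] ⇒ blocked
  5. J ← T → R — T:fork[blocks] ⇒ blocked
At least one path is unblocked, so d-separation fails.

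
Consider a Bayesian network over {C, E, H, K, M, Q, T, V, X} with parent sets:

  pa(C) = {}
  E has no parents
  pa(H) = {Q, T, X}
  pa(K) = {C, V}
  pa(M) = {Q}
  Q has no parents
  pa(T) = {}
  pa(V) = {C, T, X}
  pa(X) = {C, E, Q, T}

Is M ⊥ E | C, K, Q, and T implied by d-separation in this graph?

Yes — M and E are d-separated given {C, K, Q, T}.

We examine all 6 paths between M and E:
Path 1: M ← Q → X ← E
  Q is a fork here and Q is conditioned on, so the path is blocked at Q.
Path 2: M ← Q → H ← X ← E
  Q is a fork here and Q is conditioned on, so the path is blocked at Q.
Path 3: M ← Q → H ← T → X ← E
  Q is a fork here and Q is conditioned on, so the path is blocked at Q.
Path 4: M ← Q → H ← T → V ← X ← E
  Q is a fork here and Q is conditioned on, so the path is blocked at Q.
Path 5: M ← Q → H ← T → V ← C → X ← E
  Q is a fork here and Q is conditioned on, so the path is blocked at Q.
Path 6: M ← Q → H ← T → V → K ← C → X ← E
  Q is a fork here and Q is conditioned on, so the path is blocked at Q.
All paths are blocked; M ⊥ E | {C, K, Q, T} holds.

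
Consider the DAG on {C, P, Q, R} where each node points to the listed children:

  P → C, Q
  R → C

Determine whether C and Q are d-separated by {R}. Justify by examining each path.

The only undirected path from C to Q is:
Path 1: C ← P → Q
  P is a fork and P is not conditioned on — no node blocks this path, so it is active.
At least one path is unblocked, so d-separation fails.

No — C and Q are not d-separated given {R}.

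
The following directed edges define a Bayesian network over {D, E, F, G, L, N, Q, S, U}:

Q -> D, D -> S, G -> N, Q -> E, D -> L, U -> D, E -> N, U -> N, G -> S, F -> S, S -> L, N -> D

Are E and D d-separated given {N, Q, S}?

5 paths connect E and D; each must be blocked for d-separation to hold:
Path 1: E ← Q → D
  Q is a fork here and Q is conditioned on, so the path is blocked at Q.
Path 2: E → N → D
  N is a chain here and N is conditioned on, so the path is blocked at N.
Path 3: E → N ← U → D
  N is a collider and N is conditioned on, which opens it; U is a fork and U is not conditioned on — no node blocks this path, so it is active.
Path 4: E → N ← G → S → L ← D
  S is a chain here and S is conditioned on, so the path is blocked at S.
Path 5: E → N ← G → S ← D
  N is a collider and N is conditioned on, which opens it; G is a fork and G is not conditioned on; S is a collider and S is conditioned on, which opens it — no node blocks this path, so it is active.
Since the path E → N ← U → D is active, E and D are not d-separated given {N, Q, S}.

No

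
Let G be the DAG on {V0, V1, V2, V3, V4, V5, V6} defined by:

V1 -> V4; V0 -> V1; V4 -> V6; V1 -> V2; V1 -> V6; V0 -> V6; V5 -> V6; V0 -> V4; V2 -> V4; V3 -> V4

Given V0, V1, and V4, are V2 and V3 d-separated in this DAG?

6 paths connect V2 and V3; each must be blocked for d-separation to hold:
  1. V2 → V4 ← V3 — V4:collider[open] ⇒ active
  2. V2 ← V1 → V6 ← V0 → V4 ← V3 — V1:fork[blocks]; V6:collider[blocks]; V0:fork[blocks]; V4:collider[open] ⇒ blocked
  3. V2 ← V1 → V6 ← V4 ← V3 — V1:fork[blocks]; V6:collider[blocks]; V4:chain[blocks] ⇒ blocked
  4. V2 ← V1 ← V0 → V6 ← V4 ← V3 — V1:chain[blocks]; V0:fork[blocks]; V6:collider[blocks]; V4:chain[blocks] ⇒ blocked
  5. V2 ← V1 ← V0 → V4 ← V3 — V1:chain[blocks]; V0:fork[blocks]; V4:collider[open] ⇒ blocked
  6. V2 ← V1 → V4 ← V3 — V1:fork[blocks]; V4:collider[open] ⇒ blocked
Because an active path exists, V2 and V3 are not d-separated.

No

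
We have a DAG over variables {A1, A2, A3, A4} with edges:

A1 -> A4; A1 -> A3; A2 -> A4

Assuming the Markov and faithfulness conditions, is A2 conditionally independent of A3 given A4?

Only one path connects A2 and A3:
Path 1: A2 → A4 ← A1 → A3
  A4 is a collider and A4 is conditioned on, which opens it; A1 is a fork and A1 is not conditioned on — no node blocks this path, so it is active.
At least one path is unblocked, so d-separation fails.

No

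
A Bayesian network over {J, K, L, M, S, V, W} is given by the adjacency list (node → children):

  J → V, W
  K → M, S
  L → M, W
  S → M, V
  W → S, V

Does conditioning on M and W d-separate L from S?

No

We examine all 5 paths between L and S:
  1. L → M ← S — M:collider[open] ⇒ active
  2. L → M ← K → S — M:collider[open]; K:fork[open] ⇒ active
  3. L → W → S — W:chain[blocks] ⇒ blocked
  4. L → W → V ← S — W:chain[blocks]; V:collider[blocks] ⇒ blocked
  5. L → W ← J → V ← S — W:collider[open]; J:fork[open]; V:collider[blocks] ⇒ blocked
Since the path L → M ← S is active, L and S are not d-separated given {M, W}.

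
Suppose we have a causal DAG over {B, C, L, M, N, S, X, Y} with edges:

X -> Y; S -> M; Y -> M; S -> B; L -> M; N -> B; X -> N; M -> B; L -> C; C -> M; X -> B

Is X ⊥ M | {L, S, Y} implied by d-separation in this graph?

5 paths connect X and M; each must be blocked for d-separation to hold:
Path 1: X → N → B ← M
  B is a collider here and neither B nor any of its descendants is conditioned on, so the collider stays closed — the path is blocked at B.
Path 2: X → N → B ← S → M
  B is a collider here and neither B nor any of its descendants is conditioned on, so the collider stays closed — the path is blocked at B.
Path 3: X → Y → M
  Y is a chain here and Y is conditioned on, so the path is blocked at Y.
Path 4: X → B ← M
  B is a collider here and neither B nor any of its descendants is conditioned on, so the collider stays closed — the path is blocked at B.
Path 5: X → B ← S → M
  B is a collider here and neither B nor any of its descendants is conditioned on, so the collider stays closed — the path is blocked at B.
Since every path is blocked, d-separation holds.

Yes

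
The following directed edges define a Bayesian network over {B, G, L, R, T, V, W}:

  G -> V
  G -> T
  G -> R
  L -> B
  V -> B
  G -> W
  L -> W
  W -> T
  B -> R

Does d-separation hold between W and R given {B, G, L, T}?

There are 6 undirected paths between W and R; checking each against the conditioning set {B, G, L, T}:
  1. W ← L → B ← V ← G → R — L:fork[blocks]; B:collider[open]; V:chain[open]; G:fork[blocks] ⇒ blocked
  2. W ← L → B → R — L:fork[blocks]; B:chain[blocks] ⇒ blocked
  3. W ← G → V → B → R — G:fork[blocks]; V:chain[open]; B:chain[blocks] ⇒ blocked
  4. W ← G → R — G:fork[blocks] ⇒ blocked
  5. W → T ← G → V → B → R — T:collider[open]; G:fork[blocks]; V:chain[open]; B:chain[blocks] ⇒ blocked
  6. W → T ← G → R — T:collider[open]; G:fork[blocks] ⇒ blocked
All paths are blocked; W ⊥ R | {B, G, L, T} holds.

Yes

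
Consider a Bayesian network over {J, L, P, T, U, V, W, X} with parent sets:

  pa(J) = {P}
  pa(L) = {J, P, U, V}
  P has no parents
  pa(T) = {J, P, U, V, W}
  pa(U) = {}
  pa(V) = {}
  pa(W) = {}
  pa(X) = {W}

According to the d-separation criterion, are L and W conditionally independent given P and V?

Yes — L and W are d-separated given {P, V}.

6 paths connect L and W; each must be blocked for d-separation to hold:
  1. L ← P → T ← W — P:fork[blocks]; T:collider[blocks] ⇒ blocked
  2. L ← P → J → T ← W — P:fork[blocks]; J:chain[open]; T:collider[blocks] ⇒ blocked
  3. L ← U → T ← W — U:fork[open]; T:collider[blocks] ⇒ blocked
  4. L ← J ← P → T ← W — J:chain[open]; P:fork[blocks]; T:collider[blocks] ⇒ blocked
  5. L ← J → T ← W — J:fork[open]; T:collider[blocks] ⇒ blocked
  6. L ← V → T ← W — V:fork[blocks]; T:collider[blocks] ⇒ blocked
Since every path is blocked, d-separation holds.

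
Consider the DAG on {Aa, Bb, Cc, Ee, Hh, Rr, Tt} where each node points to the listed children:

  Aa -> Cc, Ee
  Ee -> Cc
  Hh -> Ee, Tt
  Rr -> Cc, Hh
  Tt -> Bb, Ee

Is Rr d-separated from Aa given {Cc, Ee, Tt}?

6 paths connect Rr and Aa; each must be blocked for d-separation to hold:
Path 1: Rr → Hh → Ee ← Aa
  Hh is a chain and Hh is not conditioned on; Ee is a collider and Ee is conditioned on, which opens it — no node blocks this path, so it is active.
Path 2: Rr → Hh → Ee → Cc ← Aa
  Ee is a chain here and Ee is conditioned on, so the path is blocked at Ee.
Path 3: Rr → Hh → Tt → Ee ← Aa
  Tt is a chain here and Tt is conditioned on, so the path is blocked at Tt.
Path 4: Rr → Hh → Tt → Ee → Cc ← Aa
  Tt is a chain here and Tt is conditioned on, so the path is blocked at Tt.
Path 5: Rr → Cc ← Ee ← Aa
  Ee is a chain here and Ee is conditioned on, so the path is blocked at Ee.
Path 6: Rr → Cc ← Aa
  Cc is a collider and Cc is conditioned on, which opens it — no node blocks this path, so it is active.
Because an active path exists, Rr and Aa are not d-separated.

No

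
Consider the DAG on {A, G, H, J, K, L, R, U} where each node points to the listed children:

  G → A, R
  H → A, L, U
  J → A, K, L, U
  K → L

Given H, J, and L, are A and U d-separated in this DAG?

Yes

Enumerating the 6 paths from A to U and testing each for blocking by {H, J, L}:
Path 1: A ← J → U
  J is a fork here and J is conditioned on, so the path is blocked at J.
Path 2: A ← J → K → L ← H → U
  J is a fork here and J is conditioned on, so the path is blocked at J.
Path 3: A ← J → L ← H → U
  J is a fork here and J is conditioned on, so the path is blocked at J.
Path 4: A ← H → U
  H is a fork here and H is conditioned on, so the path is blocked at H.
Path 5: A ← H → L ← J → U
  H is a fork here and H is conditioned on, so the path is blocked at H.
Path 6: A ← H → L ← K ← J → U
  H is a fork here and H is conditioned on, so the path is blocked at H.
All paths are blocked; A ⊥ U | {H, J, L} holds.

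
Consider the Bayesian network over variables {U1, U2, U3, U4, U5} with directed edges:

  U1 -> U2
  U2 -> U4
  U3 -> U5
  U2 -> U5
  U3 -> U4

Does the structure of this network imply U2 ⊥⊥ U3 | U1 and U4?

There are 2 undirected paths between U2 and U3; checking each against the conditioning set {U1, U4}:
Path 1: U2 → U5 ← U3
  U5 is a collider here and neither U5 nor any of its descendants is conditioned on, so the collider stays closed — the path is blocked at U5.
Path 2: U2 → U4 ← U3
  U4 is a collider and U4 is conditioned on, which opens it — no node blocks this path, so it is active.
Because an active path exists, U2 and U3 are not d-separated.

No — U2 and U3 are not d-separated given {U1, U4}.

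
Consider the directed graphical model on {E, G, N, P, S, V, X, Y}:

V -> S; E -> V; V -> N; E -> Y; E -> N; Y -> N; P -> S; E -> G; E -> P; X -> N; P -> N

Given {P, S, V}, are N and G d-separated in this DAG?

No

There are 6 undirected paths between N and G; checking each against the conditioning set {P, S, V}:
Path 1: N ← V ← E → G
  V is a chain here and V is conditioned on, so the path is blocked at V.
Path 2: N ← V → S ← P ← E → G
  V is a fork here and V is conditioned on, so the path is blocked at V.
Path 3: N ← Y ← E → G
  Y is a chain and Y is not conditioned on; E is a fork and E is not conditioned on — no node blocks this path, so it is active.
Path 4: N ← P ← E → G
  P is a chain here and P is conditioned on, so the path is blocked at P.
Path 5: N ← P → S ← V ← E → G
  P is a fork here and P is conditioned on, so the path is blocked at P.
Path 6: N ← E → G
  E is a fork and E is not conditioned on — no node blocks this path, so it is active.
Because an active path exists, N and G are not d-separated.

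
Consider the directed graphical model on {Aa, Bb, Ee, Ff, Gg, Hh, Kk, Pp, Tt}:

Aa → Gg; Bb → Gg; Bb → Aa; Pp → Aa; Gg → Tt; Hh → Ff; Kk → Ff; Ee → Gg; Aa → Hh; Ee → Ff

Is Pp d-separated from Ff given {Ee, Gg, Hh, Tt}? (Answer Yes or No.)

Yes

3 paths connect Pp and Ff; each must be blocked for d-separation to hold:
  1. Pp → Aa → Hh → Ff — Aa:chain[open]; Hh:chain[blocks] ⇒ blocked
  2. Pp → Aa → Gg ← Ee → Ff — Aa:chain[open]; Gg:collider[open]; Ee:fork[blocks] ⇒ blocked
  3. Pp → Aa ← Bb → Gg ← Ee → Ff — Aa:collider[open]; Bb:fork[open]; Gg:collider[open]; Ee:fork[blocks] ⇒ blocked
All paths are blocked; Pp ⊥ Ff | {Ee, Gg, Hh, Tt} holds.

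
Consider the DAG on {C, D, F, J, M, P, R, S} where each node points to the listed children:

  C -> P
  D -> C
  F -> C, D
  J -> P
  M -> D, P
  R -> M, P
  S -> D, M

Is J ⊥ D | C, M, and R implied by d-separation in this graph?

There are 6 undirected paths between J and D; checking each against the conditioning set {C, M, R}:
  1. J → P ← M → D — P:collider[blocks]; M:fork[blocks] ⇒ blocked
  2. J → P ← M ← S → D — P:collider[blocks]; M:chain[blocks]; S:fork[open] ⇒ blocked
  3. J → P ← R → M → D — P:collider[blocks]; R:fork[blocks]; M:chain[blocks] ⇒ blocked
  4. J → P ← R → M ← S → D — P:collider[blocks]; R:fork[blocks]; M:collider[open]; S:fork[open] ⇒ blocked
  5. J → P ← C ← D — P:collider[blocks]; C:chain[blocks] ⇒ blocked
  6. J → P ← C ← F → D — P:collider[blocks]; C:chain[blocks]; F:fork[open] ⇒ blocked
Every path is blocked, so J and D are d-separated given {C, M, R}.

Yes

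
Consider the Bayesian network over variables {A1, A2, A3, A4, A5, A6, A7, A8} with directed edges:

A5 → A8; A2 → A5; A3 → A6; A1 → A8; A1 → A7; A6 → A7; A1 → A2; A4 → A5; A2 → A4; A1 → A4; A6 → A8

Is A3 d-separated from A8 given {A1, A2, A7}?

No

Enumerating the 6 paths from A3 to A8 and testing each for blocking by {A1, A2, A7}:
  1. A3 → A6 → A8 — A6:chain[open] ⇒ active
  2. A3 → A6 → A7 ← A1 → A4 → A5 → A8 — A6:chain[open]; A7:collider[open]; A1:fork[blocks]; A4:chain[open]; A5:chain[open] ⇒ blocked
  3. A3 → A6 → A7 ← A1 → A4 ← A2 → A5 → A8 — A6:chain[open]; A7:collider[open]; A1:fork[blocks]; A4:collider[blocks]; A2:fork[blocks]; A5:chain[open] ⇒ blocked
  4. A3 → A6 → A7 ← A1 → A8 — A6:chain[open]; A7:collider[open]; A1:fork[blocks] ⇒ blocked
  5. A3 → A6 → A7 ← A1 → A2 → A4 → A5 → A8 — A6:chain[open]; A7:collider[open]; A1:fork[blocks]; A2:chain[blocks]; A4:chain[open]; A5:chain[open] ⇒ blocked
  6. A3 → A6 → A7 ← A1 → A2 → A5 → A8 — A6:chain[open]; A7:collider[open]; A1:fork[blocks]; A2:chain[blocks]; A5:chain[open] ⇒ blocked
At least one path is unblocked, so d-separation fails.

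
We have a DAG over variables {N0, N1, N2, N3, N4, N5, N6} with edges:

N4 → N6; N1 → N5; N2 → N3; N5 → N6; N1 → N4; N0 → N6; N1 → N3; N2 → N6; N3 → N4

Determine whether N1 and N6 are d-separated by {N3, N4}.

No — N1 and N6 are not d-separated given {N3, N4}.

We examine all 5 paths between N1 and N6:
Path 1: N1 → N5 → N6
  N5 is a chain and N5 is not conditioned on — no node blocks this path, so it is active.
Path 2: N1 → N3 ← N2 → N6
  N3 is a collider and N3 is conditioned on, which opens it; N2 is a fork and N2 is not conditioned on — no node blocks this path, so it is active.
Path 3: N1 → N3 → N4 → N6
  N3 is a chain here and N3 is conditioned on, so the path is blocked at N3.
Path 4: N1 → N4 ← N3 ← N2 → N6
  N3 is a chain here and N3 is conditioned on, so the path is blocked at N3.
Path 5: N1 → N4 → N6
  N4 is a chain here and N4 is conditioned on, so the path is blocked at N4.
Because an active path exists, N1 and N6 are not d-separated.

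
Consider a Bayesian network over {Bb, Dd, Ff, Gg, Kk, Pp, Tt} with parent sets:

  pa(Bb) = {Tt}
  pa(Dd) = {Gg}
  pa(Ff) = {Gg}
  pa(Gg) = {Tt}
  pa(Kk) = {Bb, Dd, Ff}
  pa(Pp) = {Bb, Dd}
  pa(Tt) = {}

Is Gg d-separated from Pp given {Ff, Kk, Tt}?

We examine all 6 paths between Gg and Pp:
Path 1: Gg ← Tt → Bb → Pp
  Tt is a fork here and Tt is conditioned on, so the path is blocked at Tt.
Path 2: Gg ← Tt → Bb → Kk ← Dd → Pp
  Tt is a fork here and Tt is conditioned on, so the path is blocked at Tt.
Path 3: Gg → Dd → Pp
  Dd is a chain and Dd is not conditioned on — no node blocks this path, so it is active.
Path 4: Gg → Dd → Kk ← Bb → Pp
  Dd is a chain and Dd is not conditioned on; Kk is a collider and Kk is conditioned on, which opens it; Bb is a fork and Bb is not conditioned on — no node blocks this path, so it is active.
Path 5: Gg → Ff → Kk ← Dd → Pp
  Ff is a chain here and Ff is conditioned on, so the path is blocked at Ff.
Path 6: Gg → Ff → Kk ← Bb → Pp
  Ff is a chain here and Ff is conditioned on, so the path is blocked at Ff.
At least one path is unblocked, so d-separation fails.

No — Gg and Pp are not d-separated given {Ff, Kk, Tt}.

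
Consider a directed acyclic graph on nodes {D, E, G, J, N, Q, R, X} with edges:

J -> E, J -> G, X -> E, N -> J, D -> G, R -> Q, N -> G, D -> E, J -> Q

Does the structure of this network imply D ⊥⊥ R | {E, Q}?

No

Enumerating the 3 paths from D to R and testing each for blocking by {E, Q}:
Path 1: D → G ← J → Q ← R
  G is a collider here and neither G nor any of its descendants is conditioned on, so the collider stays closed — the path is blocked at G.
Path 2: D → G ← N → J → Q ← R
  G is a collider here and neither G nor any of its descendants is conditioned on, so the collider stays closed — the path is blocked at G.
Path 3: D → E ← J → Q ← R
  E is a collider and E is conditioned on, which opens it; J is a fork and J is not conditioned on; Q is a collider and Q is conditioned on, which opens it — no node blocks this path, so it is active.
Since the path D → E ← J → Q ← R is active, D and R are not d-separated given {E, Q}.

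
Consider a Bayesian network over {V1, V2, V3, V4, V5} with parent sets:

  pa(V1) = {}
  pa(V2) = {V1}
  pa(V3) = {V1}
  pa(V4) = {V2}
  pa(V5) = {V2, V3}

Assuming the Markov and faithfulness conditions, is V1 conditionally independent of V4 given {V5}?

No

We examine all 2 paths between V1 and V4:
Path 1: V1 → V3 → V5 ← V2 → V4
  V3 is a chain and V3 is not conditioned on; V5 is a collider and V5 is conditioned on, which opens it; V2 is a fork and V2 is not conditioned on — no node blocks this path, so it is active.
Path 2: V1 → V2 → V4
  V2 is a chain and V2 is not conditioned on — no node blocks this path, so it is active.
At least one path is unblocked, so d-separation fails.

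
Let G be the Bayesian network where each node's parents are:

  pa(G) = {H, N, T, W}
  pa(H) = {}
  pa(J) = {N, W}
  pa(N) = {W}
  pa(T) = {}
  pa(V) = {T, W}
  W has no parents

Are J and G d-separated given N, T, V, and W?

Yes

We examine all 6 paths between J and G:
Path 1: J ← W → N → G
  W is a fork here and W is conditioned on, so the path is blocked at W.
Path 2: J ← W → G
  W is a fork here and W is conditioned on, so the path is blocked at W.
Path 3: J ← W → V ← T → G
  W is a fork here and W is conditioned on, so the path is blocked at W.
Path 4: J ← N ← W → G
  N is a chain here and N is conditioned on, so the path is blocked at N.
Path 5: J ← N ← W → V ← T → G
  N is a chain here and N is conditioned on, so the path is blocked at N.
Path 6: J ← N → G
  N is a fork here and N is conditioned on, so the path is blocked at N.
Since every path is blocked, d-separation holds.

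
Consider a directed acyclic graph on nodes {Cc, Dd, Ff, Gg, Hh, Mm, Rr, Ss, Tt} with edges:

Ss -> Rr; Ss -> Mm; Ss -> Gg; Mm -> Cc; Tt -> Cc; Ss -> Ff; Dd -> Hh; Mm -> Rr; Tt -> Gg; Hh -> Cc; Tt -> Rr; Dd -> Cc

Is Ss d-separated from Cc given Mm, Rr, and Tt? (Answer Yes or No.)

Yes

We examine all 6 paths between Ss and Cc:
  1. Ss → Mm → Cc — Mm:chain[blocks] ⇒ blocked
  2. Ss → Mm → Rr ← Tt → Cc — Mm:chain[blocks]; Rr:collider[open]; Tt:fork[blocks] ⇒ blocked
  3. Ss → Rr ← Mm → Cc — Rr:collider[open]; Mm:fork[blocks] ⇒ blocked
  4. Ss → Rr ← Tt → Cc — Rr:collider[open]; Tt:fork[blocks] ⇒ blocked
  5. Ss → Gg ← Tt → Cc — Gg:collider[blocks]; Tt:fork[blocks] ⇒ blocked
  6. Ss → Gg ← Tt → Rr ← Mm → Cc — Gg:collider[blocks]; Tt:fork[blocks]; Rr:collider[open]; Mm:fork[blocks] ⇒ blocked
Every path is blocked, so Ss and Cc are d-separated given {Mm, Rr, Tt}.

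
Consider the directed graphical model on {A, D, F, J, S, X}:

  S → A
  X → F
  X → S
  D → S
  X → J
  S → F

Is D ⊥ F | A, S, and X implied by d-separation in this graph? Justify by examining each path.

There are 2 undirected paths between D and F; checking each against the conditioning set {A, S, X}:
Path 1: D → S ← X → F
  X is a fork here and X is conditioned on, so the path is blocked at X.
Path 2: D → S → F
  S is a chain here and S is conditioned on, so the path is blocked at S.
All paths are blocked; D ⊥ F | {A, S, X} holds.

Yes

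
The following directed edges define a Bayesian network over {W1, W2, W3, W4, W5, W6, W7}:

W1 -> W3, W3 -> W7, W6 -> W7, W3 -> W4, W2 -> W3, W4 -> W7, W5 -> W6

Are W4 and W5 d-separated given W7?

2 paths connect W4 and W5; each must be blocked for d-separation to hold:
  1. W4 → W7 ← W6 ← W5 — W7:collider[open]; W6:chain[open] ⇒ active
  2. W4 ← W3 → W7 ← W6 ← W5 — W3:fork[open]; W7:collider[open]; W6:chain[open] ⇒ active
At least one path is unblocked, so d-separation fails.

No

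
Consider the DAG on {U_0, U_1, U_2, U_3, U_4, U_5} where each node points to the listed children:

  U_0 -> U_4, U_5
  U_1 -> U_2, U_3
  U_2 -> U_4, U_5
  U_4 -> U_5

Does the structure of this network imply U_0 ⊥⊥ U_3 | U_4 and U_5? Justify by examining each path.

4 paths connect U_0 and U_3; each must be blocked for d-separation to hold:
Path 1: U_0 → U_4 ← U_2 ← U_1 → U_3
  U_4 is a collider and U_4 is conditioned on, which opens it; U_2 is a chain and U_2 is not conditioned on; U_1 is a fork and U_1 is not conditioned on — no node blocks this path, so it is active.
Path 2: U_0 → U_4 → U_5 ← U_2 ← U_1 → U_3
  U_4 is a chain here and U_4 is conditioned on, so the path is blocked at U_4.
Path 3: U_0 → U_5 ← U_2 ← U_1 → U_3
  U_5 is a collider and U_5 is conditioned on, which opens it; U_2 is a chain and U_2 is not conditioned on; U_1 is a fork and U_1 is not conditioned on — no node blocks this path, so it is active.
Path 4: U_0 → U_5 ← U_4 ← U_2 ← U_1 → U_3
  U_4 is a chain here and U_4 is conditioned on, so the path is blocked at U_4.
Because an active path exists, U_0 and U_3 are not d-separated.

No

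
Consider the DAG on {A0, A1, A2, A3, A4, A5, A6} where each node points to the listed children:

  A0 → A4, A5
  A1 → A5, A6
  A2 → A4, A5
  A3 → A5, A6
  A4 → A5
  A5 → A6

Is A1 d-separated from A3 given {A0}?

Yes — A1 and A3 are d-separated given {A0}.

4 paths connect A1 and A3; each must be blocked for d-separation to hold:
Path 1: A1 → A6 ← A3
  A6 is a collider here and neither A6 nor any of its descendants is conditioned on, so the collider stays closed — the path is blocked at A6.
Path 2: A1 → A6 ← A5 ← A3
  A6 is a collider here and neither A6 nor any of its descendants is conditioned on, so the collider stays closed — the path is blocked at A6.
Path 3: A1 → A5 ← A3
  A5 is a collider here and neither A5 nor any of its descendants is conditioned on, so the collider stays closed — the path is blocked at A5.
Path 4: A1 → A5 → A6 ← A3
  A6 is a collider here and neither A6 nor any of its descendants is conditioned on, so the collider stays closed — the path is blocked at A6.
Since every path is blocked, d-separation holds.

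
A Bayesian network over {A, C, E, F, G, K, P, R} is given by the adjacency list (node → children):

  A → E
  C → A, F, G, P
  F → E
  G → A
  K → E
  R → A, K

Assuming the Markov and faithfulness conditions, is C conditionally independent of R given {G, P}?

There are 6 undirected paths between C and R; checking each against the conditioning set {G, P}:
  1. C → G → A ← R — G:chain[blocks]; A:collider[blocks] ⇒ blocked
  2. C → G → A → E ← K ← R — G:chain[blocks]; A:chain[open]; E:collider[blocks]; K:chain[open] ⇒ blocked
  3. C → F → E ← K ← R — F:chain[open]; E:collider[blocks]; K:chain[open] ⇒ blocked
  4. C → F → E ← A ← R — F:chain[open]; E:collider[blocks]; A:chain[open] ⇒ blocked
  5. C → A ← R — A:collider[blocks] ⇒ blocked
  6. C → A → E ← K ← R — A:chain[open]; E:collider[blocks]; K:chain[open] ⇒ blocked
Since every path is blocked, d-separation holds.

Yes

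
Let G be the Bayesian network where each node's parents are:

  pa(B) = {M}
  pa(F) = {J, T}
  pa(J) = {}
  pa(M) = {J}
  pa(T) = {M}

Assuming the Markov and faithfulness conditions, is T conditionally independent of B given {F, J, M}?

Yes

Enumerating the 2 paths from T to B and testing each for blocking by {F, J, M}:
  1. T → F ← J → M → B — F:collider[open]; J:fork[blocks]; M:chain[blocks] ⇒ blocked
  2. T ← M → B — M:fork[blocks] ⇒ blocked
Every path is blocked, so T and B are d-separated given {F, J, M}.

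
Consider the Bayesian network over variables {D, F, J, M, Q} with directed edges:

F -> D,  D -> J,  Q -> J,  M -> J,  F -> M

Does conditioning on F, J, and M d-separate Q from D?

No — Q and D are not d-separated given {F, J, M}.

2 paths connect Q and D; each must be blocked for d-separation to hold:
Path 1: Q → J ← D
  J is a collider and J is conditioned on, which opens it — no node blocks this path, so it is active.
Path 2: Q → J ← M ← F → D
  M is a chain here and M is conditioned on, so the path is blocked at M.
At least one path is unblocked, so d-separation fails.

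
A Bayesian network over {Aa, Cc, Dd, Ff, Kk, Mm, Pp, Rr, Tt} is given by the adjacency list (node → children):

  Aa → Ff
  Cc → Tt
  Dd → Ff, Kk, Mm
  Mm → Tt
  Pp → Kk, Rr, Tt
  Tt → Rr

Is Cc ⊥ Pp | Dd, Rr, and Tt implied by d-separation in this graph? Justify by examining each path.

Enumerating the 3 paths from Cc to Pp and testing each for blocking by {Dd, Rr, Tt}:
  1. Cc → Tt → Rr ← Pp — Tt:chain[blocks]; Rr:collider[open] ⇒ blocked
  2. Cc → Tt ← Mm ← Dd → Kk ← Pp — Tt:collider[open]; Mm:chain[open]; Dd:fork[blocks]; Kk:collider[blocks] ⇒ blocked
  3. Cc → Tt ← Pp — Tt:collider[open] ⇒ active
At least one path is unblocked, so d-separation fails.

No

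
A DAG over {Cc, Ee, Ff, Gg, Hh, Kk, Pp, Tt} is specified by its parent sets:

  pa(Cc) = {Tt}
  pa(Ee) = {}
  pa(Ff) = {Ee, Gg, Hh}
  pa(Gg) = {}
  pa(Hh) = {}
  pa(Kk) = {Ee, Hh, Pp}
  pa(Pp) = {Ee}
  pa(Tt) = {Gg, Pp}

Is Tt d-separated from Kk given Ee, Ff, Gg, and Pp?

Yes

6 paths connect Tt and Kk; each must be blocked for d-separation to hold:
Path 1: Tt ← Pp → Kk
  Pp is a fork here and Pp is conditioned on, so the path is blocked at Pp.
Path 2: Tt ← Pp ← Ee → Kk
  Pp is a chain here and Pp is conditioned on, so the path is blocked at Pp.
Path 3: Tt ← Pp ← Ee → Ff ← Hh → Kk
  Pp is a chain here and Pp is conditioned on, so the path is blocked at Pp.
Path 4: Tt ← Gg → Ff ← Ee → Pp → Kk
  Gg is a fork here and Gg is conditioned on, so the path is blocked at Gg.
Path 5: Tt ← Gg → Ff ← Ee → Kk
  Gg is a fork here and Gg is conditioned on, so the path is blocked at Gg.
Path 6: Tt ← Gg → Ff ← Hh → Kk
  Gg is a fork here and Gg is conditioned on, so the path is blocked at Gg.
All paths are blocked; Tt ⊥ Kk | {Ee, Ff, Gg, Pp} holds.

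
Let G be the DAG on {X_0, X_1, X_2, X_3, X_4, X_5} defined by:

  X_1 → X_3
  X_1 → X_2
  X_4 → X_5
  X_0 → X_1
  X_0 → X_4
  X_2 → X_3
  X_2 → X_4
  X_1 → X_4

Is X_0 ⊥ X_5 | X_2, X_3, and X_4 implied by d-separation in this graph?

We examine all 4 paths between X_0 and X_5:
  1. X_0 → X_4 → X_5 — X_4:chain[blocks] ⇒ blocked
  2. X_0 → X_1 → X_2 → X_4 → X_5 — X_1:chain[open]; X_2:chain[blocks]; X_4:chain[blocks] ⇒ blocked
  3. X_0 → X_1 → X_4 → X_5 — X_1:chain[open]; X_4:chain[blocks] ⇒ blocked
  4. X_0 → X_1 → X_3 ← X_2 → X_4 → X_5 — X_1:chain[open]; X_3:collider[open]; X_2:fork[blocks]; X_4:chain[blocks] ⇒ blocked
All paths are blocked; X_0 ⊥ X_5 | {X_2, X_3, X_4} holds.

Yes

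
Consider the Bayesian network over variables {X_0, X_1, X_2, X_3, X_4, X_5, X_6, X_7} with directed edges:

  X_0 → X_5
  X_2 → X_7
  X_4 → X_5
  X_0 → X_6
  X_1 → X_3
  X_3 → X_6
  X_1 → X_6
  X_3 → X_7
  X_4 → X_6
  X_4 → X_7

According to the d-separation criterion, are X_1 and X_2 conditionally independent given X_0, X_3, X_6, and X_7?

No

We examine all 6 paths between X_1 and X_2:
  1. X_1 → X_3 → X_6 ← X_0 → X_5 ← X_4 → X_7 ← X_2 — X_3:chain[blocks]; X_6:collider[open]; X_0:fork[blocks]; X_5:collider[blocks]; X_4:fork[open]; X_7:collider[open] ⇒ blocked
  2. X_1 → X_3 → X_6 ← X_4 → X_7 ← X_2 — X_3:chain[blocks]; X_6:collider[open]; X_4:fork[open]; X_7:collider[open] ⇒ blocked
  3. X_1 → X_3 → X_7 ← X_2 — X_3:chain[blocks]; X_7:collider[open] ⇒ blocked
  4. X_1 → X_6 ← X_3 → X_7 ← X_2 — X_6:collider[open]; X_3:fork[blocks]; X_7:collider[open] ⇒ blocked
  5. X_1 → X_6 ← X_0 → X_5 ← X_4 → X_7 ← X_2 — X_6:collider[open]; X_0:fork[blocks]; X_5:collider[blocks]; X_4:fork[open]; X_7:collider[open] ⇒ blocked
  6. X_1 → X_6 ← X_4 → X_7 ← X_2 — X_6:collider[open]; X_4:fork[open]; X_7:collider[open] ⇒ active
Since the path X_1 → X_6 ← X_4 → X_7 ← X_2 is active, X_1 and X_2 are not d-separated given {X_0, X_3, X_6, X_7}.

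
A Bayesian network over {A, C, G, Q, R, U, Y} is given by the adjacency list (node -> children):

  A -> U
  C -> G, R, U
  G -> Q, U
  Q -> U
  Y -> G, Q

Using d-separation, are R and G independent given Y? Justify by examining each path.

There are 4 undirected paths between R and G; checking each against the conditioning set {Y}:
Path 1: R ← C → G
  C is a fork and C is not conditioned on — no node blocks this path, so it is active.
Path 2: R ← C → U ← G
  U is a collider here and neither U nor any of its descendants is conditioned on, so the collider stays closed — the path is blocked at U.
Path 3: R ← C → U ← Q ← Y → G
  U is a collider here and neither U nor any of its descendants is conditioned on, so the collider stays closed — the path is blocked at U.
Path 4: R ← C → U ← Q ← G
  U is a collider here and neither U nor any of its descendants is conditioned on, so the collider stays closed — the path is blocked at U.
Because an active path exists, R and G are not d-separated.

No — R and G are not d-separated given {Y}.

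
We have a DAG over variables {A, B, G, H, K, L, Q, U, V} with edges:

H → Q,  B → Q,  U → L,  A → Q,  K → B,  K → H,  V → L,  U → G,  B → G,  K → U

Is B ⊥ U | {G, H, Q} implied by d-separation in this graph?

3 paths connect B and U; each must be blocked for d-separation to hold:
  1. B → Q ← H ← K → U — Q:collider[open]; H:chain[blocks]; K:fork[open] ⇒ blocked
  2. B → G ← U — G:collider[open] ⇒ active
  3. B ← K → U — K:fork[open] ⇒ active
Because an active path exists, B and U are not d-separated.

No — B and U are not d-separated given {G, H, Q}.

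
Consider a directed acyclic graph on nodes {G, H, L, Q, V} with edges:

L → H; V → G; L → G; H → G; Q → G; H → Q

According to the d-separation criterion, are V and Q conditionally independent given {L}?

3 paths connect V and Q; each must be blocked for d-separation to hold:
  1. V → G ← Q — G:collider[blocks] ⇒ blocked
  2. V → G ← H → Q — G:collider[blocks]; H:fork[open] ⇒ blocked
  3. V → G ← L → H → Q — G:collider[blocks]; L:fork[blocks]; H:chain[open] ⇒ blocked
All paths are blocked; V ⊥ Q | {L} holds.

Yes — V and Q are d-separated given {L}.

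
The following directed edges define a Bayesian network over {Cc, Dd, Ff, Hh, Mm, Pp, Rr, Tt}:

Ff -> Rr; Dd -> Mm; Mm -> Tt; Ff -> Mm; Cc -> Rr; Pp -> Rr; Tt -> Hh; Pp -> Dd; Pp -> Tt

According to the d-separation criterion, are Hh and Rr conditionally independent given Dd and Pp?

No

Enumerating the 4 paths from Hh to Rr and testing each for blocking by {Dd, Pp}:
  1. Hh ← Tt ← Mm ← Ff → Rr — Tt:chain[open]; Mm:chain[open]; Ff:fork[open] ⇒ active
  2. Hh ← Tt ← Mm ← Dd ← Pp → Rr — Tt:chain[open]; Mm:chain[open]; Dd:chain[blocks]; Pp:fork[blocks] ⇒ blocked
  3. Hh ← Tt ← Pp → Rr — Tt:chain[open]; Pp:fork[blocks] ⇒ blocked
  4. Hh ← Tt ← Pp → Dd → Mm ← Ff → Rr — Tt:chain[open]; Pp:fork[blocks]; Dd:chain[blocks]; Mm:collider[blocks]; Ff:fork[open] ⇒ blocked
Because an active path exists, Hh and Rr are not d-separated.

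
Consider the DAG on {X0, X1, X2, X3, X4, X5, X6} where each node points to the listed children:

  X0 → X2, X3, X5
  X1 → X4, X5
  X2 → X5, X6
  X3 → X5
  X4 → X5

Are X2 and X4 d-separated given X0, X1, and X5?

6 paths connect X2 and X4; each must be blocked for d-separation to hold:
Path 1: X2 → X5 ← X1 → X4
  X1 is a fork here and X1 is conditioned on, so the path is blocked at X1.
Path 2: X2 → X5 ← X4
  X5 is a collider and X5 is conditioned on, which opens it — no node blocks this path, so it is active.
Path 3: X2 ← X0 → X5 ← X1 → X4
  X0 is a fork here and X0 is conditioned on, so the path is blocked at X0.
Path 4: X2 ← X0 → X5 ← X4
  X0 is a fork here and X0 is conditioned on, so the path is blocked at X0.
Path 5: X2 ← X0 → X3 → X5 ← X1 → X4
  X0 is a fork here and X0 is conditioned on, so the path is blocked at X0.
Path 6: X2 ← X0 → X3 → X5 ← X4
  X0 is a fork here and X0 is conditioned on, so the path is blocked at X0.
Since the path X2 → X5 ← X4 is active, X2 and X4 are not d-separated given {X0, X1, X5}.

No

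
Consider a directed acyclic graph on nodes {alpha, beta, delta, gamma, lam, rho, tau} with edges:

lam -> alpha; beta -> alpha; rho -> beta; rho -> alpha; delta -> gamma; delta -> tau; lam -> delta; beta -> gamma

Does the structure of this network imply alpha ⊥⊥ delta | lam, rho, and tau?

Yes — alpha and delta are d-separated given {lam, rho, tau}.

Enumerating the 3 paths from alpha to delta and testing each for blocking by {lam, rho, tau}:
  1. alpha ← beta → gamma ← delta — beta:fork[open]; gamma:collider[blocks] ⇒ blocked
  2. alpha ← lam → delta — lam:fork[blocks] ⇒ blocked
  3. alpha ← rho → beta → gamma ← delta — rho:fork[blocks]; beta:chain[open]; gamma:collider[blocks] ⇒ blocked
Since every path is blocked, d-separation holds.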